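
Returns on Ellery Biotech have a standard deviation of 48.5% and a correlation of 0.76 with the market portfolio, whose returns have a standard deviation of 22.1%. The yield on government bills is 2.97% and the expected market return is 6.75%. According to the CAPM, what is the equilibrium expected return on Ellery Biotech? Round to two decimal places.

β = ρ × σ_i / σ_m = 0.76 × 48.5% / 22.1% = 1.6679
MRP = 6.75% − 2.97% = 3.78%
E(R) = 2.97% + 1.6679 × 3.78% = 9.27%

9.27%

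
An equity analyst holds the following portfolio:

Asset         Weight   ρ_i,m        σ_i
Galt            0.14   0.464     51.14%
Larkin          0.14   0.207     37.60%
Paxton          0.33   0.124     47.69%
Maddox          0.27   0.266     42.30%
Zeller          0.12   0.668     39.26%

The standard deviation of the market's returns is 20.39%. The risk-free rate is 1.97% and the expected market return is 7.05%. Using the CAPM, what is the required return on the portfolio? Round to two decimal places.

β_Galt = 0.464 × 51.14% / 20.39% = 1.1638
β_Larkin = 0.207 × 37.60% / 20.39% = 0.3817
β_Paxton = 0.124 × 47.69% / 20.39% = 0.2900
β_Maddox = 0.266 × 42.30% / 20.39% = 0.5518
β_Zeller = 0.668 × 39.26% / 20.39% = 1.2862
β_P = Σ w_i β_i = 0.14×1.1638 + 0.14×0.3817 + 0.33×0.2900 + 0.27×0.5518 + 0.12×1.2862 = 0.6154
MRP = 7.05% − 1.97% = 5.08%
E(R_P) = R_f + β_P × MRP = 1.97% + 0.6154 × 5.08% = 5.10%

5.10%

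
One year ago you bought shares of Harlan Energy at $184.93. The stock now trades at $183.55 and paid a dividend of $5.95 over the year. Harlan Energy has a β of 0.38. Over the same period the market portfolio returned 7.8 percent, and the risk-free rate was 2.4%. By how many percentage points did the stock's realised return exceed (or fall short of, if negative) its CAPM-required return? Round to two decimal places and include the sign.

-1.98%

Realised HPR = (P1 + D1 − P0) / P0 = (183.55 + 5.95 − 184.93) / 184.93 = 4.57 / 184.93 = 2.4712%
MRP = 7.8% − 2.4% = 5.40%
CAPM required = R_f + β·MRP = 2.4% + 0.38 × 5.4% = 4.4520%
α = realised − required = 2.4712% − 4.4520% = -1.98%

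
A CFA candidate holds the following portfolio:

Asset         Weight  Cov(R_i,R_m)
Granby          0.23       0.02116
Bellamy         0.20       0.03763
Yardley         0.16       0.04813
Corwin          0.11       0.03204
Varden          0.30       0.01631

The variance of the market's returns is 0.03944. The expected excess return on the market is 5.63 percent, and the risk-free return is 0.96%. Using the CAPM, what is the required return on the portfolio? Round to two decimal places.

β_Granby = 0.02116 / 0.03944 = 0.5365
β_Bellamy = 0.03763 / 0.03944 = 0.9541
β_Yardley = 0.04813 / 0.03944 = 1.2203
β_Corwin = 0.03204 / 0.03944 = 0.8124
β_Varden = 0.01631 / 0.03944 = 0.4135
β_P = Σ w_i β_i = 0.23×0.5365 + 0.20×0.9541 + 0.16×1.2203 + 0.11×0.8124 + 0.30×0.4135 = 0.7229
E(R_P) = R_f + β_P × MRP = 0.96% + 0.7229 × 5.63% = 5.03%

5.03%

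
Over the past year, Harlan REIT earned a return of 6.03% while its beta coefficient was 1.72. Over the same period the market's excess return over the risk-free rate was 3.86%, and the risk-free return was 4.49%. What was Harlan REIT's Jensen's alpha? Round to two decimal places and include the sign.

-5.10%

CAPM benchmark = R_f + β(R_m − R_f) = 4.49% + 1.72 × 3.86% = 11.1292%
α = actual − benchmark = 6.03% − 11.1292% = -5.10%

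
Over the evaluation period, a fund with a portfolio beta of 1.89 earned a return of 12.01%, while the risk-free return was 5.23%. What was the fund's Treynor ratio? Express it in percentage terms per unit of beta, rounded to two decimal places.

Treynor = (R_P − R_f) / β_P = (12.01% − 5.23%) / 1.8900 = 6.78% / 1.8900 = 3.59%

3.59%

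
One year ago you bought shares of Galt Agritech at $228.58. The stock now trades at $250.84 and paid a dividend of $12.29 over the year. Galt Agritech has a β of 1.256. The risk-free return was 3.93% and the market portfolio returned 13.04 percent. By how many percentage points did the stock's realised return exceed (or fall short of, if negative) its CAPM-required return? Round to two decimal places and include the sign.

-0.26%

Realised HPR = (P1 + D1 − P0) / P0 = (250.84 + 12.29 − 228.58) / 228.58 = 34.55 / 228.58 = 15.1151%
MRP = 13.04% − 3.93% = 9.11%
CAPM required = R_f + β·MRP = 3.93% + 1.256 × 9.11% = 15.37216%
α = realised − required = 15.1151% − 15.37216% = -0.26%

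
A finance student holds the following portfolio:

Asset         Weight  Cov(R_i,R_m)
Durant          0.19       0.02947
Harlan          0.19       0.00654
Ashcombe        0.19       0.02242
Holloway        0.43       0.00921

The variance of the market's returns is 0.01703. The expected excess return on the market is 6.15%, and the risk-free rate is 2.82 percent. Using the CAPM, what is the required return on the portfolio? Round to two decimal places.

8.26%

β_Durant = 0.02947 / 0.01703 = 1.7305
β_Harlan = 0.00654 / 0.01703 = 0.3840
β_Ashcombe = 0.02242 / 0.01703 = 1.3165
β_Holloway = 0.00921 / 0.01703 = 0.5408
β_P = Σ w_i β_i = 0.19×1.7305 + 0.19×0.3840 + 0.19×1.3165 + 0.43×0.5408 = 0.8844
E(R_P) = R_f + β_P × MRP = 2.82% + 0.8844 × 6.15% = 8.26%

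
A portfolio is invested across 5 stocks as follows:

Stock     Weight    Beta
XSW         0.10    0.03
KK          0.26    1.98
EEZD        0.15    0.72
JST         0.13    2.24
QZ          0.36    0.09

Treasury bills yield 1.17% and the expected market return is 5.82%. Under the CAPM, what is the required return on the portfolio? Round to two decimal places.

β_P = Σ w_i β_i = 0.10×0.03 + 0.26×1.98 + 0.15×0.72 + 0.13×2.24 + 0.36×0.09 = 0.9494
MRP = 5.82% − 1.17% = 4.65%
E(R_P) = R_f + β_P × MRP = 1.17% + 0.9494 × 4.65% = 5.58%

5.58%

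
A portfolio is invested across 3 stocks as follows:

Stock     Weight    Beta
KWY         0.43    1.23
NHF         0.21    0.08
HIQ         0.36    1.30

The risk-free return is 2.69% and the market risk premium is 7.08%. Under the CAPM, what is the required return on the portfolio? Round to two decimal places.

β_P = Σ w_i β_i = 0.43×1.23 + 0.21×0.08 + 0.36×1.30 = 1.0137
E(R_P) = R_f + β_P × MRP = 2.69% + 1.0137 × 7.08% = 9.87%

9.87%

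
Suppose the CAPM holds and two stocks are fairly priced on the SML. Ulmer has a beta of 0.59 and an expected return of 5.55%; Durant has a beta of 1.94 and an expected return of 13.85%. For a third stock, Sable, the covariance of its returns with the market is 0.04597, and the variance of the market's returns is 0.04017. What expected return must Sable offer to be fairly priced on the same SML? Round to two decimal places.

8.96%

MRP = (13.85% − 5.55%) / (1.94 − 0.59) = 6.1481%
R_f = 5.55% − 0.59 × 6.1481% = 1.9226%
β_Sable = Cov / Var(R_m) = 0.04597 / 0.04017 = 1.1444
E(R_Sable) = R_f + β × MRP = 1.9226% + 1.1444 × 6.1481% = 8.96%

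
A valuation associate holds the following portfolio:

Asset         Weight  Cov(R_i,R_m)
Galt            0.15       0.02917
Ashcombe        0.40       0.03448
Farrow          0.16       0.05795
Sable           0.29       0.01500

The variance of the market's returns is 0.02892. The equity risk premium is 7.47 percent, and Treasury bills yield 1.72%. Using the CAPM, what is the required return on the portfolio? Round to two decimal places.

β_Galt = 0.02917 / 0.02892 = 1.0086
β_Ashcombe = 0.03448 / 0.02892 = 1.1923
β_Farrow = 0.05795 / 0.02892 = 2.0038
β_Sable = 0.01500 / 0.02892 = 0.5187
β_P = Σ w_i β_i = 0.15×1.0086 + 0.40×1.1923 + 0.16×2.0038 + 0.29×0.5187 = 1.0992
E(R_P) = R_f + β_P × MRP = 1.72% + 1.0992 × 7.47% = 9.93%

9.93%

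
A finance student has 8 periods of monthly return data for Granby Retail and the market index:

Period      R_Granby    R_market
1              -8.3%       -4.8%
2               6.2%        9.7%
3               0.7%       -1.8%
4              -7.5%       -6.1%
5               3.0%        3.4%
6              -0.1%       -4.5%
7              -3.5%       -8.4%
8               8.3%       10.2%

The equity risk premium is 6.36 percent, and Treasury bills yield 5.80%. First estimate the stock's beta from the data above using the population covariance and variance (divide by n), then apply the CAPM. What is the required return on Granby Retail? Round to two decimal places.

Mean R_i = (-8.3 + 6.2 + 0.7 − 7.5 + 3.0 − 0.1 − 3.5 + 8.3) / 8 = -0.1500%
Mean R_m = (-4.8 + 9.7 − 1.8 − 6.1 + 3.4 − 4.5 − 8.4 + 10.2) / 8 = -0.2875%
Σ(R_i − R̄_i)(R_m − R̄_m) = 268.8350  ⇒  Cov = 268.8350 / 8 = 33.6044
Σ(R_m − R̄_m)² = 363.3288  ⇒  Var(R_m) = 363.3288 / 8 = 45.4161
β = Cov / Var(R_m) = 33.6044 / 45.4161 = 0.7399
E(R) = R_f + β × MRP = 5.80% + 0.7399 × 6.36% = 10.51%

10.51%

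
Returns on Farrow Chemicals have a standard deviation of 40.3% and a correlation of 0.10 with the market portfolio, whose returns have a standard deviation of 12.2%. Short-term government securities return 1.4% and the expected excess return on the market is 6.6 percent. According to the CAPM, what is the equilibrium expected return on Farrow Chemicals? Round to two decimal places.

β = ρ × σ_i / σ_m = 0.10 × 40.3% / 12.2% = 0.3303
E(R) = 1.4% + 0.3303 × 6.6% = 3.58%

3.58%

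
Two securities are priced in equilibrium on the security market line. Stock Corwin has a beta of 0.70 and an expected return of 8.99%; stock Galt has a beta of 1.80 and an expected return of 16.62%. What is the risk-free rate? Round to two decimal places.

4.13%

Both satisfy E(R) = R_f + β·MRP, so the slope of the SML is
MRP = (16.62% − 8.99%) / (1.80 − 0.70) = 7.63% / 1.10 = 6.9364%
R_f = E(R_Corwin) − β_Corwin·MRP = 8.99% − 0.70 × 6.9364% = 4.1345%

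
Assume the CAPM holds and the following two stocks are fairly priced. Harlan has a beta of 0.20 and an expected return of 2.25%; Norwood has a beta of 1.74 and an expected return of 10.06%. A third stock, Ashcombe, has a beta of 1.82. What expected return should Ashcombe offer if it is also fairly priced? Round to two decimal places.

10.47%

MRP (SML slope) = (10.06% − 2.25%) / (1.74 − 0.20) = 7.81% / 1.54 = 5.0714%
R_f (intercept) = 2.25% − 0.20 × 5.0714% = 1.2357%
E(R_Ashcombe) = R_f + β × MRP = 1.2357% + 1.82 × 5.0714% = 10.47%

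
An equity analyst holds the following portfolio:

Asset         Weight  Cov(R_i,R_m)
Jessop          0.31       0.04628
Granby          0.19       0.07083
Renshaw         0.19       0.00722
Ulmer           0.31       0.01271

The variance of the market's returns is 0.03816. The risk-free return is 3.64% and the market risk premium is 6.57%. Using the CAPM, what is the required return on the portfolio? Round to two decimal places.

9.34%

β_Jessop = 0.04628 / 0.03816 = 1.2128
β_Granby = 0.07083 / 0.03816 = 1.8561
β_Renshaw = 0.00722 / 0.03816 = 0.1892
β_Ulmer = 0.01271 / 0.03816 = 0.3331
β_P = Σ w_i β_i = 0.31×1.2128 + 0.19×1.8561 + 0.19×0.1892 + 0.31×0.3331 = 0.8678
E(R_P) = R_f + β_P × MRP = 3.64% + 0.8678 × 6.57% = 9.34%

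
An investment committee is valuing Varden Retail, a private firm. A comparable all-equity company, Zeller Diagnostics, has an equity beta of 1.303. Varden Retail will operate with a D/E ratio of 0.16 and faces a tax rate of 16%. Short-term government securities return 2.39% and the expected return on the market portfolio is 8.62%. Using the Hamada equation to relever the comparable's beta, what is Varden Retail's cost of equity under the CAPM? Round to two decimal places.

β_L = β_U × [1 + (1 − t)(D/E)] = 1.303 × [1 + (1 − 0.16) × 0.16]
    = 1.303 × [1 + 0.84 × 0.16] = 1.303 × 1.1344 = 1.4781
MRP = 8.62% − 2.39% = 6.23%
E(R) = R_f + β_L × MRP = 2.39% + 1.4781 × 6.23% = 11.60%

11.60%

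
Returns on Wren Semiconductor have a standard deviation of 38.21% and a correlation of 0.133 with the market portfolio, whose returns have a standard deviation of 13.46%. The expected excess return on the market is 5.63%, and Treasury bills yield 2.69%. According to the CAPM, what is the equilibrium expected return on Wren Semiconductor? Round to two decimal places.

β = ρ × σ_i / σ_m = 0.133 × 38.21% / 13.46% = 0.3776
E(R) = 2.69% + 0.3776 × 5.63% = 4.82%

4.82%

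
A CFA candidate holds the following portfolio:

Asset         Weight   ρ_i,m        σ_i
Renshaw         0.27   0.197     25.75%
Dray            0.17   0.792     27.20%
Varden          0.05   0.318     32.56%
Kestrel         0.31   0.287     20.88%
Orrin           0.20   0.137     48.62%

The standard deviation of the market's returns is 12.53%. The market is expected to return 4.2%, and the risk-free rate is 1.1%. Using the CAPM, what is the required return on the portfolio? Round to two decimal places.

3.26%

β_Renshaw = 0.197 × 25.75% / 12.53% = 0.4048
β_Dray = 0.792 × 27.20% / 12.53% = 1.7193
β_Varden = 0.318 × 32.56% / 12.53% = 0.8263
β_Kestrel = 0.287 × 20.88% / 12.53% = 0.4783
β_Orrin = 0.137 × 48.62% / 12.53% = 0.5316
β_P = Σ w_i β_i = 0.27×0.4048 + 0.17×1.7193 + 0.05×0.8263 + 0.31×0.4783 + 0.20×0.5316 = 0.6975
MRP = 4.2% − 1.1% = 3.10%
E(R_P) = R_f + β_P × MRP = 1.1% + 0.6975 × 3.1% = 3.26%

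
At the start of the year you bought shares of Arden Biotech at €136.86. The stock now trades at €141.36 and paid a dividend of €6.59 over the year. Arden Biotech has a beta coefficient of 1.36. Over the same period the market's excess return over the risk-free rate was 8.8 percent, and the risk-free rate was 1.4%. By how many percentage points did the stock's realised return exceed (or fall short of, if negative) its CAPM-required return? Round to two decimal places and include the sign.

-5.26%

Realised HPR = (P1 + D1 − P0) / P0 = (141.36 + 6.59 − 136.86) / 136.86 = 11.09 / 136.86 = 8.1032%
CAPM required = R_f + β·MRP = 1.4% + 1.36 × 8.8% = 13.3680%
α = realised − required = 8.1032% − 13.3680% = -5.26%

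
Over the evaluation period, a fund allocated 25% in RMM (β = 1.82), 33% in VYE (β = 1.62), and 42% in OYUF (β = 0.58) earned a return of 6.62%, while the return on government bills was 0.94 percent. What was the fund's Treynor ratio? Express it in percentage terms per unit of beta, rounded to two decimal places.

β_P = 0.25×1.82 + 0.33×1.62 + 0.42×0.58 = 1.2332
Treynor = (R_P − R_f) / β_P = (6.62% − 0.94%) / 1.2332 = 5.68% / 1.2332 = 4.61%

4.61%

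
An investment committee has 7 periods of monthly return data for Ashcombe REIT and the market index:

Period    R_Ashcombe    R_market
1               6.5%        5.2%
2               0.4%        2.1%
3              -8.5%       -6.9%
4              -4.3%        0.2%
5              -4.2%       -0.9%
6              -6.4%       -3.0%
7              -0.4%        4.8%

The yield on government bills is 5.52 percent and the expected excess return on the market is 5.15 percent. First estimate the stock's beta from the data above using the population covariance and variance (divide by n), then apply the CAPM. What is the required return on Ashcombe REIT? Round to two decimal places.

10.92%

Mean R_i = (6.5 + 0.4 − 8.5 − 4.3 − 4.2 − 6.4 − 0.4) / 7 = -2.4143%
Mean R_m = (5.2 + 2.1 − 6.9 + 0.2 − 0.9 − 3.0 + 4.8) / 7 = 0.2143%
Σ(R_i − R̄_i)(R_m − R̄_m) = 117.1114  ⇒  Cov = 117.1114 / 7 = 16.7302
Σ(R_m − R̄_m)² = 111.6286  ⇒  Var(R_m) = 111.6286 / 7 = 15.9469
β = Cov / Var(R_m) = 16.7302 / 15.9469 = 1.0491
E(R) = R_f + β × MRP = 5.52% + 1.0491 × 5.15% = 10.92%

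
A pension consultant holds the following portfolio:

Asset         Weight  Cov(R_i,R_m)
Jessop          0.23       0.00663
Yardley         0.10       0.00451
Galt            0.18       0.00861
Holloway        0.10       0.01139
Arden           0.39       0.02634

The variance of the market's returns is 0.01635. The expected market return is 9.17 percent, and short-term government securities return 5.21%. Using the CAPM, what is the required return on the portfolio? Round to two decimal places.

β_Jessop = 0.00663 / 0.01635 = 0.4055
β_Yardley = 0.00451 / 0.01635 = 0.2758
β_Galt = 0.00861 / 0.01635 = 0.5266
β_Holloway = 0.01139 / 0.01635 = 0.6966
β_Arden = 0.02634 / 0.01635 = 1.6110
β_P = Σ w_i β_i = 0.23×0.4055 + 0.10×0.2758 + 0.18×0.5266 + 0.10×0.6966 + 0.39×1.6110 = 0.9136
MRP = 9.17% − 5.21% = 3.96%
E(R_P) = R_f + β_P × MRP = 5.21% + 0.9136 × 3.96% = 8.83%

8.83%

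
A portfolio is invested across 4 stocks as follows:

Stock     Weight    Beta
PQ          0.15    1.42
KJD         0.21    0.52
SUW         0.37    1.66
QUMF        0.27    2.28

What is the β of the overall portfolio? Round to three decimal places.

1.552

β_P = Σ w_i β_i = 0.15×1.42 + 0.21×0.52 + 0.37×1.66 + 0.27×2.28 = 1.5520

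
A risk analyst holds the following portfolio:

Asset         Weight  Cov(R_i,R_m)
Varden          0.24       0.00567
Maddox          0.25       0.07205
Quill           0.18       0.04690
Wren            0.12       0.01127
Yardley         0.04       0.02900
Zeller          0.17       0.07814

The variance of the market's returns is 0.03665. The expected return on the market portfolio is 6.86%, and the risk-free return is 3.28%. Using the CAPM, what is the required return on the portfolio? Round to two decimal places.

β_Varden = 0.00567 / 0.03665 = 0.1547
β_Maddox = 0.07205 / 0.03665 = 1.9659
β_Quill = 0.04690 / 0.03665 = 1.2797
β_Wren = 0.01127 / 0.03665 = 0.3075
β_Yardley = 0.02900 / 0.03665 = 0.7913
β_Zeller = 0.07814 / 0.03665 = 2.1321
β_P = Σ w_i β_i = 0.24×0.1547 + 0.25×1.9659 + 0.18×1.2797 + 0.12×0.3075 + 0.04×0.7913 + 0.17×2.1321 = 1.1900
MRP = 6.86% − 3.28% = 3.58%
E(R_P) = R_f + β_P × MRP = 3.28% + 1.1900 × 3.58% = 7.54%

7.54%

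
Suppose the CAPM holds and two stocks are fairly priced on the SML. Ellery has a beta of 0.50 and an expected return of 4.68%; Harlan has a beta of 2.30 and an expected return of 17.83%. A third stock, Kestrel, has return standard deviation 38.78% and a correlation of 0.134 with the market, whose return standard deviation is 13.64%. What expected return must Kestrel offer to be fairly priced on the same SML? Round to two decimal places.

MRP = (17.83% − 4.68%) / (2.30 − 0.50) = 7.3056%
R_f = 4.68% − 0.50 × 7.3056% = 1.0272%
β_Kestrel = ρ·σ_i/σ_m = 0.134 × 38.78 / 13.64 = 0.3810
E(R_Kestrel) = R_f + β × MRP = 1.0272% + 0.3810 × 7.3056% = 3.81%

3.81%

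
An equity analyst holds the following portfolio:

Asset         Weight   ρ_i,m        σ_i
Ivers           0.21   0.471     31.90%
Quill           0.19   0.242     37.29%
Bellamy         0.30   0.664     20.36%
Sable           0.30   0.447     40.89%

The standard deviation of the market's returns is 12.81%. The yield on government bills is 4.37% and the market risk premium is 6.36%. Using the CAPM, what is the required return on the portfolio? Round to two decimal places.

β_Ivers = 0.471 × 31.90% / 12.81% = 1.1729
β_Quill = 0.242 × 37.29% / 12.81% = 0.7045
β_Bellamy = 0.664 × 20.36% / 12.81% = 1.0554
β_Sable = 0.447 × 40.89% / 12.81% = 1.4268
β_P = Σ w_i β_i = 0.21×1.1729 + 0.19×0.7045 + 0.30×1.0554 + 0.30×1.4268 = 1.1248
E(R_P) = R_f + β_P × MRP = 4.37% + 1.1248 × 6.36% = 11.52%

11.52%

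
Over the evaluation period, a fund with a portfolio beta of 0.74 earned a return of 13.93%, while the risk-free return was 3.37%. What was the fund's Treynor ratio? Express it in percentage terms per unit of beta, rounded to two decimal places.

Treynor = (R_P − R_f) / β_P = (13.93% − 3.37%) / 0.7400 = 10.56% / 0.7400 = 14.27%

14.27%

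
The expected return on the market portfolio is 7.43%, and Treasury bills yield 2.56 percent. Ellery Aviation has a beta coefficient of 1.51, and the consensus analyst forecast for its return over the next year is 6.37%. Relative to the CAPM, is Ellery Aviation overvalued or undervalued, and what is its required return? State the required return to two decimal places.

Overvalued; required return 9.91%

MRP = 7.43% − 2.56% = 4.87%
Required return = R_f + β·MRP = 2.56% + 1.51 × 4.87% = 9.91%
Forecast 6.37% < required 9.91% → the stock plots below the SML → overvalued.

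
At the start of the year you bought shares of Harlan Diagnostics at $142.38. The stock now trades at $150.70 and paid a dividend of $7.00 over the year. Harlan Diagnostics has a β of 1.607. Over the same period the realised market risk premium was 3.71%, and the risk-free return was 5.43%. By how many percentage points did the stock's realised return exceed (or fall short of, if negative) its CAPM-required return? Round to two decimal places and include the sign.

-0.63%

Realised HPR = (P1 + D1 − P0) / P0 = (150.70 + 7.00 − 142.38) / 142.38 = 15.32 / 142.38 = 10.7599%
CAPM required = R_f + β·MRP = 5.43% + 1.607 × 3.71% = 11.39197%
α = realised − required = 10.7599% − 11.39197% = -0.63%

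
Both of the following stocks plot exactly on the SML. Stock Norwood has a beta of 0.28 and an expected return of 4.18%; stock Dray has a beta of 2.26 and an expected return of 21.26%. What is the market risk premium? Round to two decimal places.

Both satisfy E(R) = R_f + β·MRP, so the slope of the SML is
MRP = (21.26% − 4.18%) / (2.26 − 0.28) = 17.08% / 1.98 = 8.6263%

8.63%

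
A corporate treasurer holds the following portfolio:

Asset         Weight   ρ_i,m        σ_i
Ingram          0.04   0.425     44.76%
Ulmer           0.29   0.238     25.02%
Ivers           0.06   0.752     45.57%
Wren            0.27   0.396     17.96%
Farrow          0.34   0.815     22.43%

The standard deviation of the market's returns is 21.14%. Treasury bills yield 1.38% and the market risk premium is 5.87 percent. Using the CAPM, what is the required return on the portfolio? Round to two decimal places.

β_Ingram = 0.425 × 44.76% / 21.14% = 0.8999
β_Ulmer = 0.238 × 25.02% / 21.14% = 0.2817
β_Ivers = 0.752 × 45.57% / 21.14% = 1.6210
β_Wren = 0.396 × 17.96% / 21.14% = 0.3364
β_Farrow = 0.815 × 22.43% / 21.14% = 0.8647
β_P = Σ w_i β_i = 0.04×0.8999 + 0.29×0.2817 + 0.06×1.6210 + 0.27×0.3364 + 0.34×0.8647 = 0.5998
E(R_P) = R_f + β_P × MRP = 1.38% + 0.5998 × 5.87% = 4.90%

4.90%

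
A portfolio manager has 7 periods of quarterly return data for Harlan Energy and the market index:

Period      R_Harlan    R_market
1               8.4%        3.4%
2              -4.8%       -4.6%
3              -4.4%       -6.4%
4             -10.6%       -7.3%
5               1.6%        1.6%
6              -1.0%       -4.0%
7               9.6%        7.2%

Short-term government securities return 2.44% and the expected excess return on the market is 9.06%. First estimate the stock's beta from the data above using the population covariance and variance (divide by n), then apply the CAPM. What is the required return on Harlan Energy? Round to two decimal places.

Mean R_i = (8.4 − 4.8 − 4.4 − 10.6 + 1.6 − 1.0 + 9.6) / 7 = -0.1714%
Mean R_m = (3.4 − 4.6 − 6.4 − 7.3 + 1.6 − 4.0 + 7.2) / 7 = -1.4429%
Σ(R_i − R̄_i)(R_m − R̄_m) = 230.1286  ⇒  Cov = 230.1286 / 7 = 32.8755
Σ(R_m − R̄_m)² = 182.7971  ⇒  Var(R_m) = 182.7971 / 7 = 26.1139
β = Cov / Var(R_m) = 32.8755 / 26.1139 = 1.2589
E(R) = R_f + β × MRP = 2.44% + 1.2589 × 9.06% = 13.85%

13.85%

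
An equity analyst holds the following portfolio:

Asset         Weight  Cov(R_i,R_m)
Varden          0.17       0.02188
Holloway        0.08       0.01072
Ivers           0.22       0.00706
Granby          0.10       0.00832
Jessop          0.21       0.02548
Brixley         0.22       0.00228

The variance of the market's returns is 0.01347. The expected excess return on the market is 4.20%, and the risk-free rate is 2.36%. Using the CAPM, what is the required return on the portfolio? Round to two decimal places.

β_Varden = 0.02188 / 0.01347 = 1.6244
β_Holloway = 0.01072 / 0.01347 = 0.7958
β_Ivers = 0.00706 / 0.01347 = 0.5241
β_Granby = 0.00832 / 0.01347 = 0.6177
β_Jessop = 0.02548 / 0.01347 = 1.8916
β_Brixley = 0.00228 / 0.01347 = 0.1693
β_P = Σ w_i β_i = 0.17×1.6244 + 0.08×0.7958 + 0.22×0.5241 + 0.10×0.6177 + 0.21×1.8916 + 0.22×0.1693 = 0.9514
E(R_P) = R_f + β_P × MRP = 2.36% + 0.9514 × 4.20% = 6.36%

6.36%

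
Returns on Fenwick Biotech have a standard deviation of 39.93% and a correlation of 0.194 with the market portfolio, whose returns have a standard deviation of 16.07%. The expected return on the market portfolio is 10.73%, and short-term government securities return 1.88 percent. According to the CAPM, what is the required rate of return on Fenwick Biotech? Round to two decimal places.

β = ρ × σ_i / σ_m = 0.194 × 39.93% / 16.07% = 0.4820
MRP = 10.73% − 1.88% = 8.85%
E(R) = 1.88% + 0.4820 × 8.85% = 6.15%

6.15%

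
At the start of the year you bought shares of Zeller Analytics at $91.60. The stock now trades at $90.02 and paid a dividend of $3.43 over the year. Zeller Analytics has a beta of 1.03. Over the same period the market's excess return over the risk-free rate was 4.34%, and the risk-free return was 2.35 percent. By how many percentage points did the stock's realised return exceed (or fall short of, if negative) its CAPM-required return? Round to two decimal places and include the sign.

-4.80%

Realised HPR = (P1 + D1 − P0) / P0 = (90.02 + 3.43 − 91.60) / 91.60 = 1.85 / 91.60 = 2.0197%
CAPM required = R_f + β·MRP = 2.35% + 1.03 × 4.34% = 6.8202%
α = realised − required = 2.0197% − 6.8202% = -4.80%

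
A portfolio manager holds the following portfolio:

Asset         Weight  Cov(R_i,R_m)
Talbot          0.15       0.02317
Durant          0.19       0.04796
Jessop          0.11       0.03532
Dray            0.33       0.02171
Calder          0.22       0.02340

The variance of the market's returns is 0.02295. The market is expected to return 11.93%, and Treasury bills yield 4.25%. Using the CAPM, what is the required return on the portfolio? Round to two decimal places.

β_Talbot = 0.02317 / 0.02295 = 1.0096
β_Durant = 0.04796 / 0.02295 = 2.0898
β_Jessop = 0.03532 / 0.02295 = 1.5390
β_Dray = 0.02171 / 0.02295 = 0.9460
β_Calder = 0.02340 / 0.02295 = 1.0196
β_P = Σ w_i β_i = 0.15×1.0096 + 0.19×2.0898 + 0.11×1.5390 + 0.33×0.9460 + 0.22×1.0196 = 1.2543
MRP = 11.93% − 4.25% = 7.68%
E(R_P) = R_f + β_P × MRP = 4.25% + 1.2543 × 7.68% = 13.88%

13.88%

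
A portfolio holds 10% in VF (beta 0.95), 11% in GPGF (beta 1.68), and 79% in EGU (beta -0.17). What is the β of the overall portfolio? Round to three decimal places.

β_P = Σ w_i β_i = 0.10×0.95 + 0.11×1.68 + 0.79×-0.17 = 0.1455

0.146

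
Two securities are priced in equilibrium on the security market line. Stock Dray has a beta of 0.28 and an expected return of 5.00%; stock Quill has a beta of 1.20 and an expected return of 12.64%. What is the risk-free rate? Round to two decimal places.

2.67%

Both satisfy E(R) = R_f + β·MRP, so the slope of the SML is
MRP = (12.64% − 5.00%) / (1.20 − 0.28) = 7.64% / 0.92 = 8.3043%
R_f = E(R_Dray) − β_Dray·MRP = 5.00% − 0.28 × 8.3043% = 2.6748%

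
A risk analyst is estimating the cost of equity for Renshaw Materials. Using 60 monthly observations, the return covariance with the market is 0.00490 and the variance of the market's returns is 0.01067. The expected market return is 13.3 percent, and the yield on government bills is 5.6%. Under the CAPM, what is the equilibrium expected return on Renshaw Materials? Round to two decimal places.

β = Cov(R_i, R_m) / Var(R_m) = 0.00490 / 0.01067 = 0.4592
MRP = 13.3% − 5.6% = 7.70%
E(R) = R_f + β × MRP = 5.6% + 0.4592 × 7.7% = 9.14%

9.14%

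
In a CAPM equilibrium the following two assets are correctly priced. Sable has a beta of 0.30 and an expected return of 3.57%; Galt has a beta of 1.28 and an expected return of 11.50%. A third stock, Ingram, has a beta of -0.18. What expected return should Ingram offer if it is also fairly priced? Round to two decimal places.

-0.31%

MRP (SML slope) = (11.50% − 3.57%) / (1.28 − 0.30) = 7.93% / 0.98 = 8.0918%
R_f (intercept) = 3.57% − 0.30 × 8.0918% = 1.1425%
E(R_Ingram) = R_f + β × MRP = 1.1425% + -0.18 × 8.0918% = -0.31%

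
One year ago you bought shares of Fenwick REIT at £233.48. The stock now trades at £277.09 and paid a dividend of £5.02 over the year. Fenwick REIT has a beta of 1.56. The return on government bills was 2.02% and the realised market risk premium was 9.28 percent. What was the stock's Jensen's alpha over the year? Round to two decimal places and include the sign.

+4.33%

Realised HPR = (P1 + D1 − P0) / P0 = (277.09 + 5.02 − 233.48) / 233.48 = 48.63 / 233.48 = 20.8283%
CAPM required = R_f + β·MRP = 2.02% + 1.56 × 9.28% = 16.4968%
α = realised − required = 20.8283% − 16.4968% = +4.33%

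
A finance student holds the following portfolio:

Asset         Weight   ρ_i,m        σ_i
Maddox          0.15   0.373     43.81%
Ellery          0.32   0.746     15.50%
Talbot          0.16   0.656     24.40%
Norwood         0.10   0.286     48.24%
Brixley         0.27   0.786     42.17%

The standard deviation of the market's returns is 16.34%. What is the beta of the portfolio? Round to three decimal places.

1.165

β_Maddox = 0.373 × 43.81% / 16.34% = 1.0001
β_Ellery = 0.746 × 15.50% / 16.34% = 0.7076
β_Talbot = 0.656 × 24.40% / 16.34% = 0.9796
β_Norwood = 0.286 × 48.24% / 16.34% = 0.8443
β_Brixley = 0.786 × 42.17% / 16.34% = 2.0285
β_P = Σ w_i β_i = 0.15×1.0001 + 0.32×0.7076 + 0.16×0.9796 + 0.10×0.8443 + 0.27×2.0285 = 1.1653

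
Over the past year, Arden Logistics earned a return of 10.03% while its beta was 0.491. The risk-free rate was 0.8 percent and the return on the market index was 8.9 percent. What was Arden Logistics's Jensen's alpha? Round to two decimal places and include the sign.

+5.25%

Market excess return = 8.9% − 0.8% = 8.10%
CAPM benchmark = R_f + β(R_m − R_f) = 0.8% + 0.491 × 8.1% = 4.7771%
α = actual − benchmark = 10.03% − 4.7771% = +5.25%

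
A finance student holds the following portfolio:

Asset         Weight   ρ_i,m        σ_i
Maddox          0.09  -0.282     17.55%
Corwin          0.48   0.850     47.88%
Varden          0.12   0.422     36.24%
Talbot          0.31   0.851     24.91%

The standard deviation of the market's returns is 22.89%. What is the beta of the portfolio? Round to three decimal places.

β_Maddox = -0.282 × 17.55% / 22.89% = -0.2162
β_Corwin = 0.850 × 47.88% / 22.89% = 1.7780
β_Varden = 0.422 × 36.24% / 22.89% = 0.6681
β_Talbot = 0.851 × 24.91% / 22.89% = 0.9261
β_P = Σ w_i β_i = 0.09×-0.2162 + 0.48×1.7780 + 0.12×0.6681 + 0.31×0.9261 = 1.2012

1.201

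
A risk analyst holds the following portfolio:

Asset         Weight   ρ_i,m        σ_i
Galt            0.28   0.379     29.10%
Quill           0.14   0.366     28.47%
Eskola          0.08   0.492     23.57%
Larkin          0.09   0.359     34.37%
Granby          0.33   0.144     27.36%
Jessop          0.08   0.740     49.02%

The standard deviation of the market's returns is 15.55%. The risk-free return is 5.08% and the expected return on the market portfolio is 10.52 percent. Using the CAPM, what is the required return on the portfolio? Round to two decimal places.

β_Galt = 0.379 × 29.10% / 15.55% = 0.7093
β_Quill = 0.366 × 28.47% / 15.55% = 0.6701
β_Eskola = 0.492 × 23.57% / 15.55% = 0.7458
β_Larkin = 0.359 × 34.37% / 15.55% = 0.7935
β_Granby = 0.144 × 27.36% / 15.55% = 0.2534
β_Jessop = 0.740 × 49.02% / 15.55% = 2.3328
β_P = Σ w_i β_i = 0.28×0.7093 + 0.14×0.6701 + 0.08×0.7458 + 0.09×0.7935 + 0.33×0.2534 + 0.08×2.3328 = 0.6937
MRP = 10.52% − 5.08% = 5.44%
E(R_P) = R_f + β_P × MRP = 5.08% + 0.6937 × 5.44% = 8.85%

8.85%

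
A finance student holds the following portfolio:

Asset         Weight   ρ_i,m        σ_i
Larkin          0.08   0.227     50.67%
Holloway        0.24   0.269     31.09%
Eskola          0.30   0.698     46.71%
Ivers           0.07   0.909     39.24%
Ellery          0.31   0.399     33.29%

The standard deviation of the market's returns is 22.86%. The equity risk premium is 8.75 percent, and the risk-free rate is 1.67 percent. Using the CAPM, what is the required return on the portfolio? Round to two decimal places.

9.07%

β_Larkin = 0.227 × 50.67% / 22.86% = 0.5032
β_Holloway = 0.269 × 31.09% / 22.86% = 0.3658
β_Eskola = 0.698 × 46.71% / 22.86% = 1.4262
β_Ivers = 0.909 × 39.24% / 22.86% = 1.5603
β_Ellery = 0.399 × 33.29% / 22.86% = 0.5810
β_P = Σ w_i β_i = 0.08×0.5032 + 0.24×0.3658 + 0.30×1.4262 + 0.07×1.5603 + 0.31×0.5810 = 0.8452
E(R_P) = R_f + β_P × MRP = 1.67% + 0.8452 × 8.75% = 9.07%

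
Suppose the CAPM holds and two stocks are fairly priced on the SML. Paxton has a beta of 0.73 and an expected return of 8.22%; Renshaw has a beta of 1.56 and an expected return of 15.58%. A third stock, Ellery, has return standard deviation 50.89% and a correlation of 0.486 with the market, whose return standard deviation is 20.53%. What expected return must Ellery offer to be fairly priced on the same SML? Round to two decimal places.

12.43%

MRP = (15.58% − 8.22%) / (1.56 − 0.73) = 8.8675%
R_f = 8.22% − 0.73 × 8.8675% = 1.7467%
β_Ellery = ρ·σ_i/σ_m = 0.486 × 50.89 / 20.53 = 1.2047
E(R_Ellery) = R_f + β × MRP = 1.7467% + 1.2047 × 8.8675% = 12.43%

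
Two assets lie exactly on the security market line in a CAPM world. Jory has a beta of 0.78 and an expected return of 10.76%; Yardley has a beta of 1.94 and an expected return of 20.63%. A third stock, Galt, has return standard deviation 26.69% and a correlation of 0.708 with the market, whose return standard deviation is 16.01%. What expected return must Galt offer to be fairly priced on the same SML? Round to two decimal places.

MRP = (20.63% − 10.76%) / (1.94 − 0.78) = 8.5086%
R_f = 10.76% − 0.78 × 8.5086% = 4.1233%
β_Galt = ρ·σ_i/σ_m = 0.708 × 26.69 / 16.01 = 1.1803
E(R_Galt) = R_f + β × MRP = 4.1233% + 1.1803 × 8.5086% = 14.17%

14.17%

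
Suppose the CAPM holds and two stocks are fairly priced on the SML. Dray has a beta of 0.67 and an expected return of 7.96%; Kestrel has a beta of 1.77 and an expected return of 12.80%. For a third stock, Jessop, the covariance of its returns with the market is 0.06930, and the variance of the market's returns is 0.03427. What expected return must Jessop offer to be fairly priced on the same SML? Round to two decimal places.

13.91%

MRP = (12.80% − 7.96%) / (1.77 − 0.67) = 4.4000%
R_f = 7.96% − 0.67 × 4.4000% = 5.0120%
β_Jessop = Cov / Var(R_m) = 0.06930 / 0.03427 = 2.0222
E(R_Jessop) = R_f + β × MRP = 5.0120% + 2.0222 × 4.4000% = 13.91%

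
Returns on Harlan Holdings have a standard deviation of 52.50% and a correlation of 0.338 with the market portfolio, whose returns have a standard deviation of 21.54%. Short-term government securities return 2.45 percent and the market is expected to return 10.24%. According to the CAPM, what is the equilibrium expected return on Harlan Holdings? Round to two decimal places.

β = ρ × σ_i / σ_m = 0.338 × 52.50% / 21.54% = 0.8238
MRP = 10.24% − 2.45% = 7.79%
E(R) = 2.45% + 0.8238 × 7.79% = 8.87%

8.87%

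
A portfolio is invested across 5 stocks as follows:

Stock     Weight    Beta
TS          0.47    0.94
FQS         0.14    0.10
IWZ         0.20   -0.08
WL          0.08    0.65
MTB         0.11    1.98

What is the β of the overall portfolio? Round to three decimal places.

β_P = Σ w_i β_i = 0.47×0.94 + 0.14×0.10 + 0.20×-0.08 + 0.08×0.65 + 0.11×1.98 = 0.7096

0.710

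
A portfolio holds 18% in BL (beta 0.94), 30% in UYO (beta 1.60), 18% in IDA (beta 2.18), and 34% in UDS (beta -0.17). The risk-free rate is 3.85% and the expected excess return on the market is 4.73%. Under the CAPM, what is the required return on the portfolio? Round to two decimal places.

8.50%

β_P = Σ w_i β_i = 0.18×0.94 + 0.30×1.60 + 0.18×2.18 + 0.34×-0.17 = 0.9838
E(R_P) = R_f + β_P × MRP = 3.85% + 0.9838 × 4.73% = 8.50%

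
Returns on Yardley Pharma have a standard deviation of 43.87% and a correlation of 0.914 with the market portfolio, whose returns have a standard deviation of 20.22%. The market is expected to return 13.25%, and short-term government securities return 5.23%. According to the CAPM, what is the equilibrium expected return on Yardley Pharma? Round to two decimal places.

21.13%

β = ρ × σ_i / σ_m = 0.914 × 43.87% / 20.22% = 1.9830
MRP = 13.25% − 5.23% = 8.02%
E(R) = 5.23% + 1.9830 × 8.02% = 21.13%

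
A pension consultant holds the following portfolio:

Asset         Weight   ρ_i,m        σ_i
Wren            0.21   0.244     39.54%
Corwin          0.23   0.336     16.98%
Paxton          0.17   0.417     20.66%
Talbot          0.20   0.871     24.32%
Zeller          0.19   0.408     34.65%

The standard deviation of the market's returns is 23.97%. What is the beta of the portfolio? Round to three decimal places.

0.489

β_Wren = 0.244 × 39.54% / 23.97% = 0.4025
β_Corwin = 0.336 × 16.98% / 23.97% = 0.2380
β_Paxton = 0.417 × 20.66% / 23.97% = 0.3594
β_Talbot = 0.871 × 24.32% / 23.97% = 0.8837
β_Zeller = 0.408 × 34.65% / 23.97% = 0.5898
β_P = Σ w_i β_i = 0.21×0.4025 + 0.23×0.2380 + 0.17×0.3594 + 0.20×0.8837 + 0.19×0.5898 = 0.4892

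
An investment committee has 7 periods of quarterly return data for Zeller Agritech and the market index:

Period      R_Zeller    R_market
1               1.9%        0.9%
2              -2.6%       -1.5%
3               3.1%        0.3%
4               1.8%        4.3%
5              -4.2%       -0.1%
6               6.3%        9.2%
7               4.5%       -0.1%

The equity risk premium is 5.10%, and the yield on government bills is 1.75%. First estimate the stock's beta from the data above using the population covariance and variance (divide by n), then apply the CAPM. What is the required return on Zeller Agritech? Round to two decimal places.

Mean R_i = (1.9 − 2.6 + 3.1 + 1.8 − 4.2 + 6.3 + 4.5) / 7 = 1.5429%
Mean R_m = (0.9 − 1.5 + 0.3 + 4.3 − 0.1 + 9.2 − 0.1) / 7 = 1.8571%
Σ(R_i − R̄_i)(R_m − R̄_m) = 52.1529  ⇒  Cov = 52.1529 / 7 = 7.4504
Σ(R_m − R̄_m)² = 82.1571  ⇒  Var(R_m) = 82.1571 / 7 = 11.7367
β = Cov / Var(R_m) = 7.4504 / 11.7367 = 0.6348
E(R) = R_f + β × MRP = 1.75% + 0.6348 × 5.10% = 4.99%

4.99%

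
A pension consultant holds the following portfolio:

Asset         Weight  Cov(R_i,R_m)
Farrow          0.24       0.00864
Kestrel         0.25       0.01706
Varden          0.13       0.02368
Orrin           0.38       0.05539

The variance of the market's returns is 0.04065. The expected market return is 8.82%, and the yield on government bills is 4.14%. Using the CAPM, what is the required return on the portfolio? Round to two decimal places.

β_Farrow = 0.00864 / 0.04065 = 0.2125
β_Kestrel = 0.01706 / 0.04065 = 0.4197
β_Varden = 0.02368 / 0.04065 = 0.5825
β_Orrin = 0.05539 / 0.04065 = 1.3626
β_P = Σ w_i β_i = 0.24×0.2125 + 0.25×0.4197 + 0.13×0.5825 + 0.38×1.3626 = 0.7494
MRP = 8.82% − 4.14% = 4.68%
E(R_P) = R_f + β_P × MRP = 4.14% + 0.7494 × 4.68% = 7.65%

7.65%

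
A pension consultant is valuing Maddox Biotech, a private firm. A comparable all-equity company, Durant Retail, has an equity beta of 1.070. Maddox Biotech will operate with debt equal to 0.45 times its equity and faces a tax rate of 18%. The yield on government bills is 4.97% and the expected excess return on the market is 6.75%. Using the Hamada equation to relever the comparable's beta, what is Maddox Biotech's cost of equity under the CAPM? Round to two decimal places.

14.86%

β_L = β_U × [1 + (1 − t)(D/E)] = 1.070 × [1 + (1 − 0.18) × 0.45]
    = 1.070 × [1 + 0.82 × 0.45] = 1.070 × 1.3690 = 1.4648
E(R) = R_f + β_L × MRP = 4.97% + 1.4648 × 6.75% = 14.86%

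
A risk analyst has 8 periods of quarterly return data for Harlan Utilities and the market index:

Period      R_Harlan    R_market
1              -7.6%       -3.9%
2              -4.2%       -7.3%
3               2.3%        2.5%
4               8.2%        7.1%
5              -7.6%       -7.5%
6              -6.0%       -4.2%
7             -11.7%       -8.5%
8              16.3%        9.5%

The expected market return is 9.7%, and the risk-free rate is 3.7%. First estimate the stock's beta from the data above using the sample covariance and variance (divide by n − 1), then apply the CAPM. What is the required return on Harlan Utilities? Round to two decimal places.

11.49%

Mean R_i = (-7.6 − 4.2 + 2.3 + 8.2 − 7.6 − 6.0 − 11.7 + 16.3) / 8 = -1.2875%
Mean R_m = (-3.9 − 7.3 + 2.5 + 7.1 − 7.5 − 4.2 − 8.5 + 9.5) / 8 = -1.5375%
Σ(R_i − R̄_i)(R_m − R̄_m) = 444.9338  ⇒  Cov = 444.9338 / 7 = 63.5620
Σ(R_m − R̄_m)² = 342.6388  ⇒  Var(R_m) = 342.6388 / 7 = 48.9484
β = Cov / Var(R_m) = 63.5620 / 48.9484 = 1.2986
MRP = 9.7% − 3.7% = 6.00%
E(R) = R_f + β × MRP = 3.7% + 1.2986 × 6.0% = 11.49%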